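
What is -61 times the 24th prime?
Convert the 24th prime (prime index) → 89 (decimal)
Compute -61 × 89 = -5429
-5429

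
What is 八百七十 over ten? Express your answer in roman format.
Convert 八百七十 (Chinese numeral) → 8×100 + 7×10 = 870 (decimal)
Convert ten (English words) → 10 (decimal)
Compute 870 ÷ 10 = 87
Convert 87 (decimal) → 87 = 50 + 10 + 10 + 10 + 5 + 1 + 1 → LXXXVII (Roman numeral)
LXXXVII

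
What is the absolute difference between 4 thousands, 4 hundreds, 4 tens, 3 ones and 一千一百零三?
Convert 4 thousands, 4 hundreds, 4 tens, 3 ones (place-value notation) → 4×1000 + 4×100 + 4×10 + 3 = 4443 (decimal)
Convert 一千一百零三 (Chinese numeral) → 1×1000 + 1×100 + 3 = 1103 (decimal)
Compute |4443 - 1103| = 3340
3340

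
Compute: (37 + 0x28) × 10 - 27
Convert 0x28 (hexadecimal) → 2×16 + 8 = 40 (decimal)
Expression in decimal: (37 + 40) × 10 - 27
Parentheses first: 37 + 40 = 77
Multiply: 77 × 10 = 770
Subtract: 770 - 27 = 743
743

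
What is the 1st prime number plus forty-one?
The 1st prime number = 2
Convert forty-one (English words) → 41 (decimal)
Compute 2 + 41 = 43
43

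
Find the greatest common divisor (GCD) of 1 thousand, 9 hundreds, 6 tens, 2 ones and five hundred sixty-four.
Convert 1 thousand, 9 hundreds, 6 tens, 2 ones (place-value notation) → 1×1000 + 9×100 + 6×10 + 2 = 1962 (decimal)
Convert five hundred sixty-four (English words) → 5×100 + 64 = 564 (decimal)
Compute gcd(1962, 564) = 6
6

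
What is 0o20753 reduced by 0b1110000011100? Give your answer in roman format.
Convert 0o20753 (octal) → 2×4096 + 7×64 + 5×8 + 3 = 8683 (decimal)
Convert 0b1110000011100 (binary) → 4096 + 2048 + 1024 + 16 + 8 + 4 = 7196 (decimal)
Compute 8683 - 7196 = 1487
Convert 1487 (decimal) → 1487 = 1000 + 400 + 50 + 10 + 10 + 10 + 5 + 1 + 1 → MCDLXXXVII (Roman numeral)
MCDLXXXVII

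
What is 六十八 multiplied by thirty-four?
Convert 六十八 (Chinese numeral) → 6×10 + 8 = 68 (decimal)
Convert thirty-four (English words) → 34 (decimal)
Compute 68 × 34 = 2312
2312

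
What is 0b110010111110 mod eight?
Convert 0b110010111110 (binary) → 2048 + 1024 + 128 + 32 + 16 + 8 + 4 + 2 = 3262 (decimal)
Convert eight (English words) → 8 (decimal)
Compute 3262 mod 8 = 6
6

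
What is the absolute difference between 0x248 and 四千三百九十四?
Convert 0x248 (hexadecimal) → 2×256 + 4×16 + 8 = 584 (decimal)
Convert 四千三百九十四 (Chinese numeral) → 4×1000 + 3×100 + 9×10 + 4 = 4394 (decimal)
Compute |584 - 4394| = 3810
3810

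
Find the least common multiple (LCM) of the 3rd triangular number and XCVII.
Convert the 3rd triangular number (triangular index) → 3×4/2 = 6 (decimal)
Convert XCVII (Roman numeral) → 90 + 5 + 1 + 1 = 97 (decimal)
Compute lcm(6, 97) = 582
582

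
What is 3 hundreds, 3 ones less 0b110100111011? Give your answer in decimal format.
Convert 3 hundreds, 3 ones (place-value notation) → 3×100 + 3 = 303 (decimal)
Convert 0b110100111011 (binary) → 2048 + 1024 + 256 + 32 + 16 + 8 + 2 + 1 = 3387 (decimal)
Compute 303 - 3387 = -3084
-3084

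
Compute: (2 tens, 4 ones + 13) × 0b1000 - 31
Convert 2 tens, 4 ones (place-value notation) → 2×10 + 4 = 24 (decimal)
Convert 0b1000 (binary) → 8 (decimal)
Expression in decimal: (24 + 13) × 8 - 31
Parentheses first: 24 + 13 = 37
Multiply: 37 × 8 = 296
Subtract: 296 - 31 = 265
265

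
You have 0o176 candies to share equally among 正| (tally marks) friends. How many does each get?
Convert 0o176 (octal) → 1×64 + 7×8 + 6 = 126 (decimal)
Convert 正| (tally marks) → 5 + 1 = 6 (decimal)
Compute 126 ÷ 6 = 21
21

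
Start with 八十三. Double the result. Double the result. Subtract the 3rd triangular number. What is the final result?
Convert 八十三 (Chinese numeral) → 8×10 + 3 = 83 (decimal)
Start: 83
83 × 2 = 166
166 × 2 = 332
Convert the 3rd triangular number (triangular index) → 3×4/2 = 6 (decimal)
332 - 6 = 326
326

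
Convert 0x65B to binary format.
Convert 0x65B (hexadecimal) → 6×256 + 5×16 + 11 = 1627 (decimal)
Convert 1627 (decimal) → 1627 = 1024 + 512 + 64 + 16 + 8 + 2 + 1 → 0b11001011011 (binary)
0b11001011011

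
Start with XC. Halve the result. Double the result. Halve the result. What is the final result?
Convert XC (Roman numeral) → 90 (decimal)
Start: 90
90 ÷ 2 = 45
45 × 2 = 90
90 ÷ 2 = 45
45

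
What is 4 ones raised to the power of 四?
Convert 4 ones (place-value notation) → 4 (decimal)
Convert 四 (Chinese numeral) → 4 (decimal)
Compute 4 ^ 4 = 256
256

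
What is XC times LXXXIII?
Convert XC (Roman numeral) → 90 (decimal)
Convert LXXXIII (Roman numeral) → 50 + 10 + 10 + 10 + 1 + 1 + 1 = 83 (decimal)
Compute 90 × 83 = 7470
7470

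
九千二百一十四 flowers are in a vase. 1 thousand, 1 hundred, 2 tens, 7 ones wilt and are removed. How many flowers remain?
Convert 九千二百一十四 (Chinese numeral) → 9×1000 + 2×100 + 1×10 + 4 = 9214 (decimal)
Convert 1 thousand, 1 hundred, 2 tens, 7 ones (place-value notation) → 1×1000 + 1×100 + 2×10 + 7 = 1127 (decimal)
Compute 9214 - 1127 = 8087
8087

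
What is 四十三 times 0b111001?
Convert 四十三 (Chinese numeral) → 4×10 + 3 = 43 (decimal)
Convert 0b111001 (binary) → 32 + 16 + 8 + 1 = 57 (decimal)
Compute 43 × 57 = 2451
2451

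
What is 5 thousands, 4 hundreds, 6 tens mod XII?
Convert 5 thousands, 4 hundreds, 6 tens (place-value notation) → 5×1000 + 4×100 + 6×10 = 5460 (decimal)
Convert XII (Roman numeral) → 10 + 1 + 1 = 12 (decimal)
Compute 5460 mod 12 = 0
0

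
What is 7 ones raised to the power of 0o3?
Convert 7 ones (place-value notation) → 7 (decimal)
Convert 0o3 (octal) → 3 (decimal)
Compute 7 ^ 3 = 343
343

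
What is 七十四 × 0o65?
Convert 七十四 (Chinese numeral) → 7×10 + 4 = 74 (decimal)
Convert 0o65 (octal) → 6×8 + 5 = 53 (decimal)
Compute 74 × 53 = 3922
3922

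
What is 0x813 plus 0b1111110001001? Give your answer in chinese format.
Convert 0x813 (hexadecimal) → 8×256 + 1×16 + 3 = 2067 (decimal)
Convert 0b1111110001001 (binary) → 4096 + 2048 + 1024 + 512 + 256 + 128 + 8 + 1 = 8073 (decimal)
Compute 2067 + 8073 = 10140
Convert 10140 (decimal) → 10140 = 1×10000 + 1×100 + 4×10 → 一万零一百四十 (Chinese numeral)
一万零一百四十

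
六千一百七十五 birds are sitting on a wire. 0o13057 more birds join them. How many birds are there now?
Convert 六千一百七十五 (Chinese numeral) → 6×1000 + 1×100 + 7×10 + 5 = 6175 (decimal)
Convert 0o13057 (octal) → 1×4096 + 3×512 + 5×8 + 7 = 5679 (decimal)
Compute 6175 + 5679 = 11854
11854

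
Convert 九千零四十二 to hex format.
Convert 九千零四十二 (Chinese numeral) → 9×1000 + 4×10 + 2 = 9042 (decimal)
Convert 9042 (decimal) → 9042 = 2×4096 + 3×256 + 5×16 + 2 → 0x2352 (hexadecimal)
0x2352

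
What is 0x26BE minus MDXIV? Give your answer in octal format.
Convert 0x26BE (hexadecimal) → 2×4096 + 6×256 + 11×16 + 14 = 9918 (decimal)
Convert MDXIV (Roman numeral) → 1000 + 500 + 10 + 4 = 1514 (decimal)
Compute 9918 - 1514 = 8404
Convert 8404 (decimal) → 8404 = 2×4096 + 3×64 + 2×8 + 4 → 0o20324 (octal)
0o20324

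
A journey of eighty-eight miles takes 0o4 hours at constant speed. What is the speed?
Convert eighty-eight (English words) → 88 (decimal)
Convert 0o4 (octal) → 4 (decimal)
Compute 88 ÷ 4 = 22
22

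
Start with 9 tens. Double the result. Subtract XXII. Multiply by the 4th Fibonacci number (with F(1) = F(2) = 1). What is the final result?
Convert 9 tens (place-value notation) → 9×10 = 90 (decimal)
Start: 90
90 × 2 = 180
Convert XXII (Roman numeral) → 10 + 10 + 1 + 1 = 22 (decimal)
180 - 22 = 158
Convert the 4th Fibonacci number (with F(1) = F(2) = 1) (Fibonacci index) → 1, 1, 2, 3 → 3 (decimal)
158 × 3 = 474
474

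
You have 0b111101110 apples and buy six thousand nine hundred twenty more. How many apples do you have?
Convert 0b111101110 (binary) → 256 + 128 + 64 + 32 + 8 + 4 + 2 = 494 (decimal)
Convert six thousand nine hundred twenty (English words) → 6×1000 + 9×100 + 20 = 6920 (decimal)
Compute 494 + 6920 = 7414
7414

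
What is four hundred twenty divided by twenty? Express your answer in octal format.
Convert four hundred twenty (English words) → 4×100 + 20 = 420 (decimal)
Convert twenty (English words) → 20 (decimal)
Compute 420 ÷ 20 = 21
Convert 21 (decimal) → 21 = 2×8 + 5 → 0o25 (octal)
0o25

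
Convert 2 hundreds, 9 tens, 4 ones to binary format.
Convert 2 hundreds, 9 tens, 4 ones (place-value notation) → 2×100 + 9×10 + 4 = 294 (decimal)
Convert 294 (decimal) → 294 = 256 + 32 + 4 + 2 → 0b100100110 (binary)
0b100100110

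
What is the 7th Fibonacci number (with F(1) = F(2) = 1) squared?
The 7th Fibonacci number (with F(1) = F(2) = 1): 1, 1, 2, 3, 5, 8, 13 → 13
Compute 13² = 13 × 13 = 169
169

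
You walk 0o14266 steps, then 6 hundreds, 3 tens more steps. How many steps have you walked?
Convert 0o14266 (octal) → 1×4096 + 4×512 + 2×64 + 6×8 + 6 = 6326 (decimal)
Convert 6 hundreds, 3 tens (place-value notation) → 6×100 + 3×10 = 630 (decimal)
Compute 6326 + 630 = 6956
6956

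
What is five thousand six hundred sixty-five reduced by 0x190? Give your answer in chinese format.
Convert five thousand six hundred sixty-five (English words) → 5×1000 + 6×100 + 65 = 5665 (decimal)
Convert 0x190 (hexadecimal) → 1×256 + 9×16 = 400 (decimal)
Compute 5665 - 400 = 5265
Convert 5265 (decimal) → 5265 = 5×1000 + 2×100 + 6×10 + 5 → 五千二百六十五 (Chinese numeral)
五千二百六十五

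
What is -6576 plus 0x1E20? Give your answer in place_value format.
Convert 0x1E20 (hexadecimal) → 1×4096 + 14×256 + 2×16 = 7712 (decimal)
Compute -6576 + 7712 = 1136
Convert 1136 (decimal) → 1136 = 1×1000 + 1×100 + 3×10 + 6 → 1 thousand, 1 hundred, 3 tens, 6 ones (place-value notation)
1 thousand, 1 hundred, 3 tens, 6 ones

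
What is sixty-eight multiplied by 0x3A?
Convert sixty-eight (English words) → 68 (decimal)
Convert 0x3A (hexadecimal) → 3×16 + 10 = 58 (decimal)
Compute 68 × 58 = 3944
3944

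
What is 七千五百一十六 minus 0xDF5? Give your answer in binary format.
Convert 七千五百一十六 (Chinese numeral) → 7×1000 + 5×100 + 1×10 + 6 = 7516 (decimal)
Convert 0xDF5 (hexadecimal) → 13×256 + 15×16 + 5 = 3573 (decimal)
Compute 7516 - 3573 = 3943
Convert 3943 (decimal) → 3943 = 2048 + 1024 + 512 + 256 + 64 + 32 + 4 + 2 + 1 → 0b111101100111 (binary)
0b111101100111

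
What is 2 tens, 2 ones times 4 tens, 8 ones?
Convert 2 tens, 2 ones (place-value notation) → 2×10 + 2 = 22 (decimal)
Convert 4 tens, 8 ones (place-value notation) → 4×10 + 8 = 48 (decimal)
Compute 22 × 48 = 1056
1056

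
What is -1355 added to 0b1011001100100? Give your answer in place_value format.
Convert 0b1011001100100 (binary) → 4096 + 1024 + 512 + 64 + 32 + 4 = 5732 (decimal)
Compute -1355 + 5732 = 4377
Convert 4377 (decimal) → 4377 = 4×1000 + 3×100 + 7×10 + 7 → 4 thousands, 3 hundreds, 7 tens, 7 ones (place-value notation)
4 thousands, 3 hundreds, 7 tens, 7 ones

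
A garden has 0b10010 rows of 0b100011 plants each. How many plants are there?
Convert 0b100011 (binary) → 32 + 2 + 1 = 35 (decimal)
Convert 0b10010 (binary) → 16 + 2 = 18 (decimal)
Compute 35 × 18 = 630
630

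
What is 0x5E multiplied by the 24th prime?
Convert 0x5E (hexadecimal) → 5×16 + 14 = 94 (decimal)
Convert the 24th prime (prime index) → 89 (decimal)
Compute 94 × 89 = 8366
8366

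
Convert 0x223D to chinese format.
Convert 0x223D (hexadecimal) → 2×4096 + 2×256 + 3×16 + 13 = 8765 (decimal)
Convert 8765 (decimal) → 8765 = 8×1000 + 7×100 + 6×10 + 5 → 八千七百六十五 (Chinese numeral)
八千七百六十五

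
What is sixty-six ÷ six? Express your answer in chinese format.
Convert sixty-six (English words) → 66 (decimal)
Convert six (English words) → 6 (decimal)
Compute 66 ÷ 6 = 11
Convert 11 (decimal) → 11 = 1×10 + 1 → 十一 (Chinese numeral)
十一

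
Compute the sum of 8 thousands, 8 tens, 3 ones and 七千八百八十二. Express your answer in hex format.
Convert 8 thousands, 8 tens, 3 ones (place-value notation) → 8×1000 + 8×10 + 3 = 8083 (decimal)
Convert 七千八百八十二 (Chinese numeral) → 7×1000 + 8×100 + 8×10 + 2 = 7882 (decimal)
Compute 8083 + 7882 = 15965
Convert 15965 (decimal) → 15965 = 3×4096 + 14×256 + 5×16 + 13 → 0x3E5D (hexadecimal)
0x3E5D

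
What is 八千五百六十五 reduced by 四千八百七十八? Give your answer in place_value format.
Convert 八千五百六十五 (Chinese numeral) → 8×1000 + 5×100 + 6×10 + 5 = 8565 (decimal)
Convert 四千八百七十八 (Chinese numeral) → 4×1000 + 8×100 + 7×10 + 8 = 4878 (decimal)
Compute 8565 - 4878 = 3687
Convert 3687 (decimal) → 3687 = 3×1000 + 6×100 + 8×10 + 7 → 3 thousands, 6 hundreds, 8 tens, 7 ones (place-value notation)
3 thousands, 6 hundreds, 8 tens, 7 ones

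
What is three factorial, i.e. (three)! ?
Convert three (English words) → 3 (decimal)
Compute 3! = 6
6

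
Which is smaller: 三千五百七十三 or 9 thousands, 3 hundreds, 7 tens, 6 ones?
Convert 三千五百七十三 (Chinese numeral) → 3×1000 + 5×100 + 7×10 + 3 = 3573 (decimal)
Convert 9 thousands, 3 hundreds, 7 tens, 6 ones (place-value notation) → 9×1000 + 3×100 + 7×10 + 6 = 9376 (decimal)
Compare 3573 vs 9376: smaller = 3573
3573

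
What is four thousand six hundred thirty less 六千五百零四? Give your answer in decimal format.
Convert four thousand six hundred thirty (English words) → 4×1000 + 6×100 + 30 = 4630 (decimal)
Convert 六千五百零四 (Chinese numeral) → 6×1000 + 5×100 + 4 = 6504 (decimal)
Compute 4630 - 6504 = -1874
-1874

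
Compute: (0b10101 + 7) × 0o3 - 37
Convert 0b10101 (binary) → 16 + 4 + 1 = 21 (decimal)
Convert 0o3 (octal) → 3 (decimal)
Expression in decimal: (21 + 7) × 3 - 37
Parentheses first: 21 + 7 = 28
Multiply: 28 × 3 = 84
Subtract: 84 - 37 = 47
47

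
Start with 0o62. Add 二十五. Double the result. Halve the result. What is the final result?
Convert 0o62 (octal) → 6×8 + 2 = 50 (decimal)
Start: 50
Convert 二十五 (Chinese numeral) → 2×10 + 5 = 25 (decimal)
50 + 25 = 75
75 × 2 = 150
150 ÷ 2 = 75
75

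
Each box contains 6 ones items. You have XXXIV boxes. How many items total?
Convert 6 ones (place-value notation) → 6 (decimal)
Convert XXXIV (Roman numeral) → 10 + 10 + 10 + 4 = 34 (decimal)
Compute 6 × 34 = 204
204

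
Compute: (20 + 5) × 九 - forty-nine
Convert 九 (Chinese numeral) → 9 (decimal)
Convert forty-nine (English words) → 49 (decimal)
Expression in decimal: (20 + 5) × 9 - 49
Parentheses first: 20 + 5 = 25
Multiply: 25 × 9 = 225
Subtract: 225 - 49 = 176
176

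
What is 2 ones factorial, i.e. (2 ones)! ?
Convert 2 ones (place-value notation) → 2 (decimal)
Compute 2! = 2
2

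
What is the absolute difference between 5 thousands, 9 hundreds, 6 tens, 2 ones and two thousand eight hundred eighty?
Convert 5 thousands, 9 hundreds, 6 tens, 2 ones (place-value notation) → 5×1000 + 9×100 + 6×10 + 2 = 5962 (decimal)
Convert two thousand eight hundred eighty (English words) → 2×1000 + 8×100 + 80 = 2880 (decimal)
Compute |5962 - 2880| = 3082
3082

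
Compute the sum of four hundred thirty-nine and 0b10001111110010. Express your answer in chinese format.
Convert four hundred thirty-nine (English words) → 4×100 + 39 = 439 (decimal)
Convert 0b10001111110010 (binary) → 8192 + 512 + 256 + 128 + 64 + 32 + 16 + 2 = 9202 (decimal)
Compute 439 + 9202 = 9641
Convert 9641 (decimal) → 9641 = 9×1000 + 6×100 + 4×10 + 1 → 九千六百四十一 (Chinese numeral)
九千六百四十一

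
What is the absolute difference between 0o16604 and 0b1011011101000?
Convert 0o16604 (octal) → 1×4096 + 6×512 + 6×64 + 4 = 7556 (decimal)
Convert 0b1011011101000 (binary) → 4096 + 1024 + 512 + 128 + 64 + 32 + 8 = 5864 (decimal)
Compute |7556 - 5864| = 1692
1692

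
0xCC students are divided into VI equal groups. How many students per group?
Convert 0xCC (hexadecimal) → 12×16 + 12 = 204 (decimal)
Convert VI (Roman numeral) → 5 + 1 = 6 (decimal)
Compute 204 ÷ 6 = 34
34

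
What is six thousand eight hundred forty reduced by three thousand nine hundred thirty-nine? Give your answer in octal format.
Convert six thousand eight hundred forty (English words) → 6×1000 + 8×100 + 40 = 6840 (decimal)
Convert three thousand nine hundred thirty-nine (English words) → 3×1000 + 9×100 + 39 = 3939 (decimal)
Compute 6840 - 3939 = 2901
Convert 2901 (decimal) → 2901 = 5×512 + 5×64 + 2×8 + 5 → 0o5525 (octal)
0o5525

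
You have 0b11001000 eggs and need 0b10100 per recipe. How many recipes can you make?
Convert 0b11001000 (binary) → 128 + 64 + 8 = 200 (decimal)
Convert 0b10100 (binary) → 16 + 4 = 20 (decimal)
Compute 200 ÷ 20 = 10
10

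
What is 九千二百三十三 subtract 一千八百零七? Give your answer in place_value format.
Convert 九千二百三十三 (Chinese numeral) → 9×1000 + 2×100 + 3×10 + 3 = 9233 (decimal)
Convert 一千八百零七 (Chinese numeral) → 1×1000 + 8×100 + 7 = 1807 (decimal)
Compute 9233 - 1807 = 7426
Convert 7426 (decimal) → 7426 = 7×1000 + 4×100 + 2×10 + 6 → 7 thousands, 4 hundreds, 2 tens, 6 ones (place-value notation)
7 thousands, 4 hundreds, 2 tens, 6 ones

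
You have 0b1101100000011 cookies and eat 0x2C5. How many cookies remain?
Convert 0b1101100000011 (binary) → 4096 + 2048 + 512 + 256 + 2 + 1 = 6915 (decimal)
Convert 0x2C5 (hexadecimal) → 2×256 + 12×16 + 5 = 709 (decimal)
Compute 6915 - 709 = 6206
6206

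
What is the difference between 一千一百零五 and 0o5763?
Convert 一千一百零五 (Chinese numeral) → 1×1000 + 1×100 + 5 = 1105 (decimal)
Convert 0o5763 (octal) → 5×512 + 7×64 + 6×8 + 3 = 3059 (decimal)
Difference: |1105 - 3059| = 1954
1954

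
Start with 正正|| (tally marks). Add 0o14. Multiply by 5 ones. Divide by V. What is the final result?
Convert 正正|| (tally marks) → 5 + 5 + 2 = 12 (decimal)
Start: 12
Convert 0o14 (octal) → 1×8 + 4 = 12 (decimal)
12 + 12 = 24
Convert 5 ones (place-value notation) → 5 (decimal)
24 × 5 = 120
Convert V (Roman numeral) → 5 (decimal)
120 ÷ 5 = 24
24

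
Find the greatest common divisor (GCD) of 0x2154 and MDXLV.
Convert 0x2154 (hexadecimal) → 2×4096 + 1×256 + 5×16 + 4 = 8532 (decimal)
Convert MDXLV (Roman numeral) → 1000 + 500 + 40 + 5 = 1545 (decimal)
Compute gcd(8532, 1545) = 3
3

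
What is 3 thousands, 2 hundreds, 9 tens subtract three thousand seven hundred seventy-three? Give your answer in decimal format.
Convert 3 thousands, 2 hundreds, 9 tens (place-value notation) → 3×1000 + 2×100 + 9×10 = 3290 (decimal)
Convert three thousand seven hundred seventy-three (English words) → 3×1000 + 7×100 + 73 = 3773 (decimal)
Compute 3290 - 3773 = -483
-483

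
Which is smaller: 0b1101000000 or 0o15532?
Convert 0b1101000000 (binary) → 512 + 256 + 64 = 832 (decimal)
Convert 0o15532 (octal) → 1×4096 + 5×512 + 5×64 + 3×8 + 2 = 7002 (decimal)
Compare 832 vs 7002: smaller = 832
832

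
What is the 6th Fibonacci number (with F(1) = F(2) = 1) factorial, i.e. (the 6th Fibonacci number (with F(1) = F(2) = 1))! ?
Convert the 6th Fibonacci number (with F(1) = F(2) = 1) (Fibonacci index) → 1, 1, 2, 3, 5, 8 → 8 (decimal)
Compute 8! = 40320
40320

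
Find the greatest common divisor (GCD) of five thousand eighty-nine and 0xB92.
Convert five thousand eighty-nine (English words) → 5×1000 + 89 = 5089 (decimal)
Convert 0xB92 (hexadecimal) → 11×256 + 9×16 + 2 = 2962 (decimal)
Compute gcd(5089, 2962) = 1
1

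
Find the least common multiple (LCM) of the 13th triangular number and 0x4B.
Convert the 13th triangular number (triangular index) → 13×14/2 = 91 (decimal)
Convert 0x4B (hexadecimal) → 4×16 + 11 = 75 (decimal)
Compute lcm(91, 75) = 6825
6825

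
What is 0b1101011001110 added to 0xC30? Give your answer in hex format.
Convert 0b1101011001110 (binary) → 4096 + 2048 + 512 + 128 + 64 + 8 + 4 + 2 = 6862 (decimal)
Convert 0xC30 (hexadecimal) → 12×256 + 3×16 = 3120 (decimal)
Compute 6862 + 3120 = 9982
Convert 9982 (decimal) → 9982 = 2×4096 + 6×256 + 15×16 + 14 → 0x26FE (hexadecimal)
0x26FE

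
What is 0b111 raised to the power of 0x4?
Convert 0b111 (binary) → 4 + 2 + 1 = 7 (decimal)
Convert 0x4 (hexadecimal) → 4 (decimal)
Compute 7 ^ 4 = 2401
2401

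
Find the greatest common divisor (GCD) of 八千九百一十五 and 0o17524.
Convert 八千九百一十五 (Chinese numeral) → 8×1000 + 9×100 + 1×10 + 5 = 8915 (decimal)
Convert 0o17524 (octal) → 1×4096 + 7×512 + 5×64 + 2×8 + 4 = 8020 (decimal)
Compute gcd(8915, 8020) = 5
5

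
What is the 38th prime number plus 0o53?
The 38th prime number = 163
Convert 0o53 (octal) → 5×8 + 3 = 43 (decimal)
Compute 163 + 43 = 206
206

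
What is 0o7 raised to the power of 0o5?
Convert 0o7 (octal) → 7 (decimal)
Convert 0o5 (octal) → 5 (decimal)
Compute 7 ^ 5 = 16807
16807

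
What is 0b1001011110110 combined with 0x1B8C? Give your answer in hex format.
Convert 0b1001011110110 (binary) → 4096 + 512 + 128 + 64 + 32 + 16 + 4 + 2 = 4854 (decimal)
Convert 0x1B8C (hexadecimal) → 1×4096 + 11×256 + 8×16 + 12 = 7052 (decimal)
Compute 4854 + 7052 = 11906
Convert 11906 (decimal) → 11906 = 2×4096 + 14×256 + 8×16 + 2 → 0x2E82 (hexadecimal)
0x2E82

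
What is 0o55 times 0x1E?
Convert 0o55 (octal) → 5×8 + 5 = 45 (decimal)
Convert 0x1E (hexadecimal) → 1×16 + 14 = 30 (decimal)
Compute 45 × 30 = 1350
1350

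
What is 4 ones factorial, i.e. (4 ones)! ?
Convert 4 ones (place-value notation) → 4 (decimal)
Compute 4! = 24
24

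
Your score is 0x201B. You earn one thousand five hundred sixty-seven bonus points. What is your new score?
Convert 0x201B (hexadecimal) → 2×4096 + 1×16 + 11 = 8219 (decimal)
Convert one thousand five hundred sixty-seven (English words) → 1×1000 + 5×100 + 67 = 1567 (decimal)
Compute 8219 + 1567 = 9786
9786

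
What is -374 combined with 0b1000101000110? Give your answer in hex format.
Convert 0b1000101000110 (binary) → 4096 + 256 + 64 + 4 + 2 = 4422 (decimal)
Compute -374 + 4422 = 4048
Convert 4048 (decimal) → 4048 = 15×256 + 13×16 → 0xFD0 (hexadecimal)
0xFD0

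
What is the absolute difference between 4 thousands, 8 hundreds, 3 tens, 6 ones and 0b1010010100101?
Convert 4 thousands, 8 hundreds, 3 tens, 6 ones (place-value notation) → 4×1000 + 8×100 + 3×10 + 6 = 4836 (decimal)
Convert 0b1010010100101 (binary) → 4096 + 1024 + 128 + 32 + 4 + 1 = 5285 (decimal)
Compute |4836 - 5285| = 449
449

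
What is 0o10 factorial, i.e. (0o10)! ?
Convert 0o10 (octal) → 1×8 = 8 (decimal)
Compute 8! = 40320
40320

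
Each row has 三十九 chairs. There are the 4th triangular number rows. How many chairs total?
Convert 三十九 (Chinese numeral) → 3×10 + 9 = 39 (decimal)
Convert the 4th triangular number (triangular index) → 4×5/2 = 10 (decimal)
Compute 39 × 10 = 390
390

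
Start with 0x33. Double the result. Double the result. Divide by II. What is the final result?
Convert 0x33 (hexadecimal) → 3×16 + 3 = 51 (decimal)
Start: 51
51 × 2 = 102
102 × 2 = 204
Convert II (Roman numeral) → 1 + 1 = 2 (decimal)
204 ÷ 2 = 102
102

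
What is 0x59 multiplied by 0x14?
Convert 0x59 (hexadecimal) → 5×16 + 9 = 89 (decimal)
Convert 0x14 (hexadecimal) → 1×16 + 4 = 20 (decimal)
Compute 89 × 20 = 1780
1780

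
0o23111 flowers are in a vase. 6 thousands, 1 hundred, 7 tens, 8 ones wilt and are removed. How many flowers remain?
Convert 0o23111 (octal) → 2×4096 + 3×512 + 1×64 + 1×8 + 1 = 9801 (decimal)
Convert 6 thousands, 1 hundred, 7 tens, 8 ones (place-value notation) → 6×1000 + 1×100 + 7×10 + 8 = 6178 (decimal)
Compute 9801 - 6178 = 3623
3623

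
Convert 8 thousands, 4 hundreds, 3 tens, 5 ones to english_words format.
Convert 8 thousands, 4 hundreds, 3 tens, 5 ones (place-value notation) → 8×1000 + 4×100 + 3×10 + 5 = 8435 (decimal)
Convert 8435 (decimal) → 8435 = 8×1000 + 4×100 + 35 → eight thousand four hundred thirty-five (English words)
eight thousand four hundred thirty-five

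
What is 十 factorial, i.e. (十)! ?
Convert 十 (Chinese numeral) → 1×10 = 10 (decimal)
Compute 10! = 3628800
3628800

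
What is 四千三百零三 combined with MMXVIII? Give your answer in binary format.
Convert 四千三百零三 (Chinese numeral) → 4×1000 + 3×100 + 3 = 4303 (decimal)
Convert MMXVIII (Roman numeral) → 1000 + 1000 + 10 + 5 + 1 + 1 + 1 = 2018 (decimal)
Compute 4303 + 2018 = 6321
Convert 6321 (decimal) → 6321 = 4096 + 2048 + 128 + 32 + 16 + 1 → 0b1100010110001 (binary)
0b1100010110001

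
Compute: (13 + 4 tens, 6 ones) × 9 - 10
Convert 4 tens, 6 ones (place-value notation) → 4×10 + 6 = 46 (decimal)
Expression in decimal: (13 + 46) × 9 - 10
Parentheses first: 13 + 46 = 59
Multiply: 59 × 9 = 531
Subtract: 531 - 10 = 521
521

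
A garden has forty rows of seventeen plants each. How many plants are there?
Convert seventeen (English words) → 17 (decimal)
Convert forty (English words) → 40 (decimal)
Compute 17 × 40 = 680
680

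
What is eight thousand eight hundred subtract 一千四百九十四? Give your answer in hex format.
Convert eight thousand eight hundred (English words) → 8×1000 + 8×100 = 8800 (decimal)
Convert 一千四百九十四 (Chinese numeral) → 1×1000 + 4×100 + 9×10 + 4 = 1494 (decimal)
Compute 8800 - 1494 = 7306
Convert 7306 (decimal) → 7306 = 1×4096 + 12×256 + 8×16 + 10 → 0x1C8A (hexadecimal)
0x1C8A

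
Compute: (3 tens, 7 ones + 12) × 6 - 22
Convert 3 tens, 7 ones (place-value notation) → 3×10 + 7 = 37 (decimal)
Expression in decimal: (37 + 12) × 6 - 22
Parentheses first: 37 + 12 = 49
Multiply: 49 × 6 = 294
Subtract: 294 - 22 = 272
272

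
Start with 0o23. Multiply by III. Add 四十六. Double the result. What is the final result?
Convert 0o23 (octal) → 2×8 + 3 = 19 (decimal)
Start: 19
Convert III (Roman numeral) → 1 + 1 + 1 = 3 (decimal)
19 × 3 = 57
Convert 四十六 (Chinese numeral) → 4×10 + 6 = 46 (decimal)
57 + 46 = 103
103 × 2 = 206
206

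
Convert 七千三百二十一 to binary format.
Convert 七千三百二十一 (Chinese numeral) → 7×1000 + 3×100 + 2×10 + 1 = 7321 (decimal)
Convert 7321 (decimal) → 7321 = 4096 + 2048 + 1024 + 128 + 16 + 8 + 1 → 0b1110010011001 (binary)
0b1110010011001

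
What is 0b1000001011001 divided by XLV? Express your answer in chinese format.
Convert 0b1000001011001 (binary) → 4096 + 64 + 16 + 8 + 1 = 4185 (decimal)
Convert XLV (Roman numeral) → 40 + 5 = 45 (decimal)
Compute 4185 ÷ 45 = 93
Convert 93 (decimal) → 93 = 9×10 + 3 → 九十三 (Chinese numeral)
九十三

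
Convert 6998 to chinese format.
Convert 6998 (decimal) → 6998 = 6×1000 + 9×100 + 9×10 + 8 → 六千九百九十八 (Chinese numeral)
六千九百九十八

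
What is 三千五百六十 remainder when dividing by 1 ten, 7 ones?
Convert 三千五百六十 (Chinese numeral) → 3×1000 + 5×100 + 6×10 = 3560 (decimal)
Convert 1 ten, 7 ones (place-value notation) → 1×10 + 7 = 17 (decimal)
Compute 3560 mod 17 = 7
7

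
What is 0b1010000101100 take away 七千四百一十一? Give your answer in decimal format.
Convert 0b1010000101100 (binary) → 4096 + 1024 + 32 + 8 + 4 = 5164 (decimal)
Convert 七千四百一十一 (Chinese numeral) → 7×1000 + 4×100 + 1×10 + 1 = 7411 (decimal)
Compute 5164 - 7411 = -2247
-2247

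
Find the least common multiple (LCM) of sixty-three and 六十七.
Convert sixty-three (English words) → 63 (decimal)
Convert 六十七 (Chinese numeral) → 6×10 + 7 = 67 (decimal)
Compute lcm(63, 67) = 4221
4221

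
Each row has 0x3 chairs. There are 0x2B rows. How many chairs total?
Convert 0x3 (hexadecimal) → 3 (decimal)
Convert 0x2B (hexadecimal) → 2×16 + 11 = 43 (decimal)
Compute 3 × 43 = 129
129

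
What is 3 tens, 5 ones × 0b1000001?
Convert 3 tens, 5 ones (place-value notation) → 3×10 + 5 = 35 (decimal)
Convert 0b1000001 (binary) → 64 + 1 = 65 (decimal)
Compute 35 × 65 = 2275
2275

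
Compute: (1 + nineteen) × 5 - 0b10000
Convert nineteen (English words) → 19 (decimal)
Convert 0b10000 (binary) → 16 (decimal)
Expression in decimal: (1 + 19) × 5 - 16
Parentheses first: 1 + 19 = 20
Multiply: 20 × 5 = 100
Subtract: 100 - 16 = 84
84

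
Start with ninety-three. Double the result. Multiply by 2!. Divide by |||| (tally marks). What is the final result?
Convert ninety-three (English words) → 93 (decimal)
Start: 93
93 × 2 = 186
Convert 2! (factorial) → 2 (decimal)
186 × 2 = 372
Convert |||| (tally marks) → 4 (decimal)
372 ÷ 4 = 93
93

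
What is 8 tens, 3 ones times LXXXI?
Convert 8 tens, 3 ones (place-value notation) → 8×10 + 3 = 83 (decimal)
Convert LXXXI (Roman numeral) → 50 + 10 + 10 + 10 + 1 = 81 (decimal)
Compute 83 × 81 = 6723
6723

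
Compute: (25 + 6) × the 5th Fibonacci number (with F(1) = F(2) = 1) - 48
Convert the 5th Fibonacci number (with F(1) = F(2) = 1) (Fibonacci index) → 1, 1, 2, 3, 5 → 5 (decimal)
Expression in decimal: (25 + 6) × 5 - 48
Parentheses first: 25 + 6 = 31
Multiply: 31 × 5 = 155
Subtract: 155 - 48 = 107
107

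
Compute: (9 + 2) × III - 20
Convert III (Roman numeral) → 1 + 1 + 1 = 3 (decimal)
Expression in decimal: (9 + 2) × 3 - 20
Parentheses first: 9 + 2 = 11
Multiply: 11 × 3 = 33
Subtract: 33 - 20 = 13
13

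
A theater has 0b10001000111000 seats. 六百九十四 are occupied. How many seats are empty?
Convert 0b10001000111000 (binary) → 8192 + 512 + 32 + 16 + 8 = 8760 (decimal)
Convert 六百九十四 (Chinese numeral) → 6×100 + 9×10 + 4 = 694 (decimal)
Compute 8760 - 694 = 8066
8066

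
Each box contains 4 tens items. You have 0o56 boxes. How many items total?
Convert 4 tens (place-value notation) → 4×10 = 40 (decimal)
Convert 0o56 (octal) → 5×8 + 6 = 46 (decimal)
Compute 40 × 46 = 1840
1840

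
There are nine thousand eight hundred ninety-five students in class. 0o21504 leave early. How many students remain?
Convert nine thousand eight hundred ninety-five (English words) → 9×1000 + 8×100 + 95 = 9895 (decimal)
Convert 0o21504 (octal) → 2×4096 + 1×512 + 5×64 + 4 = 9028 (decimal)
Compute 9895 - 9028 = 867
867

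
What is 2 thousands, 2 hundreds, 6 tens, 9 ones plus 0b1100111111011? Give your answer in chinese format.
Convert 2 thousands, 2 hundreds, 6 tens, 9 ones (place-value notation) → 2×1000 + 2×100 + 6×10 + 9 = 2269 (decimal)
Convert 0b1100111111011 (binary) → 4096 + 2048 + 256 + 128 + 64 + 32 + 16 + 8 + 2 + 1 = 6651 (decimal)
Compute 2269 + 6651 = 8920
Convert 8920 (decimal) → 8920 = 8×1000 + 9×100 + 2×10 → 八千九百二十 (Chinese numeral)
八千九百二十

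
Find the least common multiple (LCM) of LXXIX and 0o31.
Convert LXXIX (Roman numeral) → 50 + 10 + 10 + 9 = 79 (decimal)
Convert 0o31 (octal) → 3×8 + 1 = 25 (decimal)
Compute lcm(79, 25) = 1975
1975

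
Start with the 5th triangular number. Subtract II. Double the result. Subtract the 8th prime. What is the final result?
Convert the 5th triangular number (triangular index) → 5×6/2 = 15 (decimal)
Start: 15
Convert II (Roman numeral) → 1 + 1 = 2 (decimal)
15 - 2 = 13
13 × 2 = 26
Convert the 8th prime (prime index) → 19 (decimal)
26 - 19 = 7
7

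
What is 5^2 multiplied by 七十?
Convert 5^2 (power) → 25 (decimal)
Convert 七十 (Chinese numeral) → 7×10 = 70 (decimal)
Compute 25 × 70 = 1750
1750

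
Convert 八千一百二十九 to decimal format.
Convert 八千一百二十九 (Chinese numeral) → 8×1000 + 1×100 + 2×10 + 9 = 8129 (decimal)
8129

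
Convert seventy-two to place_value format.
Convert seventy-two (English words) → 72 (decimal)
Convert 72 (decimal) → 72 = 7×10 + 2 → 7 tens, 2 ones (place-value notation)
7 tens, 2 ones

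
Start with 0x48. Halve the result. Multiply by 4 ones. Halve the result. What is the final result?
Convert 0x48 (hexadecimal) → 4×16 + 8 = 72 (decimal)
Start: 72
72 ÷ 2 = 36
Convert 4 ones (place-value notation) → 4 (decimal)
36 × 4 = 144
144 ÷ 2 = 72
72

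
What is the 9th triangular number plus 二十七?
The 9th triangular number = 9×10/2 = 45
Convert 二十七 (Chinese numeral) → 2×10 + 7 = 27 (decimal)
Compute 45 + 27 = 72
72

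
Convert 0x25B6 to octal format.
Convert 0x25B6 (hexadecimal) → 2×4096 + 5×256 + 11×16 + 6 = 9654 (decimal)
Convert 9654 (decimal) → 9654 = 2×4096 + 2×512 + 6×64 + 6×8 + 6 → 0o22666 (octal)
0o22666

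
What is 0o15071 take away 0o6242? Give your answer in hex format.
Convert 0o15071 (octal) → 1×4096 + 5×512 + 7×8 + 1 = 6713 (decimal)
Convert 0o6242 (octal) → 6×512 + 2×64 + 4×8 + 2 = 3234 (decimal)
Compute 6713 - 3234 = 3479
Convert 3479 (decimal) → 3479 = 13×256 + 9×16 + 7 → 0xD97 (hexadecimal)
0xD97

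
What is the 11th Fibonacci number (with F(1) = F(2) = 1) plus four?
The 11th Fibonacci number (with F(1) = F(2) = 1): 1, 1, 2, 3, 5, 8, 13, 21, 34, 55, 89 → 89
Convert four (English words) → 4 (decimal)
Compute 89 + 4 = 93
93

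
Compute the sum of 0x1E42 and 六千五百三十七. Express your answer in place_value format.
Convert 0x1E42 (hexadecimal) → 1×4096 + 14×256 + 4×16 + 2 = 7746 (decimal)
Convert 六千五百三十七 (Chinese numeral) → 6×1000 + 5×100 + 3×10 + 7 = 6537 (decimal)
Compute 7746 + 6537 = 14283
Convert 14283 (decimal) → 14283 = 14×1000 + 2×100 + 8×10 + 3 → 14 thousands, 2 hundreds, 8 tens, 3 ones (place-value notation)
14 thousands, 2 hundreds, 8 tens, 3 ones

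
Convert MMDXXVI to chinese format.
Convert MMDXXVI (Roman numeral) → 1000 + 1000 + 500 + 10 + 10 + 5 + 1 = 2526 (decimal)
Convert 2526 (decimal) → 2526 = 2×1000 + 5×100 + 2×10 + 6 → 二千五百二十六 (Chinese numeral)
二千五百二十六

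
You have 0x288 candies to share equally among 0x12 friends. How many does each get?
Convert 0x288 (hexadecimal) → 2×256 + 8×16 + 8 = 648 (decimal)
Convert 0x12 (hexadecimal) → 1×16 + 2 = 18 (decimal)
Compute 648 ÷ 18 = 36
36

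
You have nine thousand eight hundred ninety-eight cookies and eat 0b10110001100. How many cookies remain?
Convert nine thousand eight hundred ninety-eight (English words) → 9×1000 + 8×100 + 98 = 9898 (decimal)
Convert 0b10110001100 (binary) → 1024 + 256 + 128 + 8 + 4 = 1420 (decimal)
Compute 9898 - 1420 = 8478
8478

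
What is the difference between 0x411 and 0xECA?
Convert 0x411 (hexadecimal) → 4×256 + 1×16 + 1 = 1041 (decimal)
Convert 0xECA (hexadecimal) → 14×256 + 12×16 + 10 = 3786 (decimal)
Difference: |1041 - 3786| = 2745
2745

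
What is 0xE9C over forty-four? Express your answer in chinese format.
Convert 0xE9C (hexadecimal) → 14×256 + 9×16 + 12 = 3740 (decimal)
Convert forty-four (English words) → 44 (decimal)
Compute 3740 ÷ 44 = 85
Convert 85 (decimal) → 85 = 8×10 + 5 → 八十五 (Chinese numeral)
八十五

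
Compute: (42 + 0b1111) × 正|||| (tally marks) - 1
Convert 0b1111 (binary) → 8 + 4 + 2 + 1 = 15 (decimal)
Convert 正|||| (tally marks) → 5 + 4 = 9 (decimal)
Expression in decimal: (42 + 15) × 9 - 1
Parentheses first: 42 + 15 = 57
Multiply: 57 × 9 = 513
Subtract: 513 - 1 = 512
512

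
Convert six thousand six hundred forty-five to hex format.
Convert six thousand six hundred forty-five (English words) → 6×1000 + 6×100 + 45 = 6645 (decimal)
Convert 6645 (decimal) → 6645 = 1×4096 + 9×256 + 15×16 + 5 → 0x19F5 (hexadecimal)
0x19F5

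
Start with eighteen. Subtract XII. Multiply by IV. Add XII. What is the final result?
Convert eighteen (English words) → 18 (decimal)
Start: 18
Convert XII (Roman numeral) → 10 + 1 + 1 = 12 (decimal)
18 - 12 = 6
Convert IV (Roman numeral) → 4 (decimal)
6 × 4 = 24
Convert XII (Roman numeral) → 10 + 1 + 1 = 12 (decimal)
24 + 12 = 36
36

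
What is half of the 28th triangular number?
The 28th triangular number = 28×29/2 = 406
Compute 406 ÷ 2 = 203
203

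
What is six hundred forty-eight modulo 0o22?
Convert six hundred forty-eight (English words) → 6×100 + 48 = 648 (decimal)
Convert 0o22 (octal) → 2×8 + 2 = 18 (decimal)
Compute 648 mod 18 = 0
0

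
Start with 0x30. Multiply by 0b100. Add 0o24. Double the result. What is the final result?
Convert 0x30 (hexadecimal) → 3×16 = 48 (decimal)
Start: 48
Convert 0b100 (binary) → 4 (decimal)
48 × 4 = 192
Convert 0o24 (octal) → 2×8 + 4 = 20 (decimal)
192 + 20 = 212
212 × 2 = 424
424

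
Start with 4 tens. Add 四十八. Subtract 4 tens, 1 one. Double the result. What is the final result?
Convert 4 tens (place-value notation) → 4×10 = 40 (decimal)
Start: 40
Convert 四十八 (Chinese numeral) → 4×10 + 8 = 48 (decimal)
40 + 48 = 88
Convert 4 tens, 1 one (place-value notation) → 4×10 + 1 = 41 (decimal)
88 - 41 = 47
47 × 2 = 94
94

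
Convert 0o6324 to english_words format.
Convert 0o6324 (octal) → 6×512 + 3×64 + 2×8 + 4 = 3284 (decimal)
Convert 3284 (decimal) → 3284 = 3×1000 + 2×100 + 84 → three thousand two hundred eighty-four (English words)
three thousand two hundred eighty-four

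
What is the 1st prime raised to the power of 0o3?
Convert the 1st prime (prime index) → 2 (decimal)
Convert 0o3 (octal) → 3 (decimal)
Compute 2 ^ 3 = 8
8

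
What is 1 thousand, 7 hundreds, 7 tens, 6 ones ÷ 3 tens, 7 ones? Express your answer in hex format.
Convert 1 thousand, 7 hundreds, 7 tens, 6 ones (place-value notation) → 1×1000 + 7×100 + 7×10 + 6 = 1776 (decimal)
Convert 3 tens, 7 ones (place-value notation) → 3×10 + 7 = 37 (decimal)
Compute 1776 ÷ 37 = 48
Convert 48 (decimal) → 48 = 3×16 → 0x30 (hexadecimal)
0x30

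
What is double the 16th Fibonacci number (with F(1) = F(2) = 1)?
The 16th Fibonacci number (with F(1) = F(2) = 1) = 987
Compute 987 × 2 = 1974
1974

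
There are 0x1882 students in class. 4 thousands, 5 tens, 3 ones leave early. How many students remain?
Convert 0x1882 (hexadecimal) → 1×4096 + 8×256 + 8×16 + 2 = 6274 (decimal)
Convert 4 thousands, 5 tens, 3 ones (place-value notation) → 4×1000 + 5×10 + 3 = 4053 (decimal)
Compute 6274 - 4053 = 2221
2221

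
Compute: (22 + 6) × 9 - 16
Parentheses first: 22 + 6 = 28
Multiply: 28 × 9 = 252
Subtract: 252 - 16 = 236
236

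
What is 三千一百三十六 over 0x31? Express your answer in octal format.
Convert 三千一百三十六 (Chinese numeral) → 3×1000 + 1×100 + 3×10 + 6 = 3136 (decimal)
Convert 0x31 (hexadecimal) → 3×16 + 1 = 49 (decimal)
Compute 3136 ÷ 49 = 64
Convert 64 (decimal) → 64 = 1×64 → 0o100 (octal)
0o100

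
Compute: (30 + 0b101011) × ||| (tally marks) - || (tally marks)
Convert 0b101011 (binary) → 32 + 8 + 2 + 1 = 43 (decimal)
Convert ||| (tally marks) → 3 (decimal)
Convert || (tally marks) → 2 (decimal)
Expression in decimal: (30 + 43) × 3 - 2
Parentheses first: 30 + 43 = 73
Multiply: 73 × 3 = 219
Subtract: 219 - 2 = 217
217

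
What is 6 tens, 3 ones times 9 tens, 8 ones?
Convert 6 tens, 3 ones (place-value notation) → 6×10 + 3 = 63 (decimal)
Convert 9 tens, 8 ones (place-value notation) → 9×10 + 8 = 98 (decimal)
Compute 63 × 98 = 6174
6174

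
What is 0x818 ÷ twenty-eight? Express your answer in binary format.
Convert 0x818 (hexadecimal) → 8×256 + 1×16 + 8 = 2072 (decimal)
Convert twenty-eight (English words) → 28 (decimal)
Compute 2072 ÷ 28 = 74
Convert 74 (decimal) → 74 = 64 + 8 + 2 → 0b1001010 (binary)
0b1001010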